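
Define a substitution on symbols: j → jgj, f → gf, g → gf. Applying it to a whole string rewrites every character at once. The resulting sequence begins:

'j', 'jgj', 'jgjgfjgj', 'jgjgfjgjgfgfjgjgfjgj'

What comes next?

Replace each of the 20 characters of jgjgfjgjgfgfjgjgfjgj in place — jgj gf jgj gf gf jgj gf jgj gf gf gf gf jgj gf jgj gf gf jgj gf jgj — and concatenate.

jgjgfjgjgfgfjgjgfjgjgfgfgfgfjgjgfjgjgfgfjgjgfjgj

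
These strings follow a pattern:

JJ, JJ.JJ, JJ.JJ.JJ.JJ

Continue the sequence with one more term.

s(k+1) = s(k)·.·s(k) — each term doubles the last with '.' between the halves.
So the next term is two copies of JJ.JJ.JJ.JJ with '.' between the halves.

JJ.JJ.JJ.JJ.JJ.JJ.JJ.JJ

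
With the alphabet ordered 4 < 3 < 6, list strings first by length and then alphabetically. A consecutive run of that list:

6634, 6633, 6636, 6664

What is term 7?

Stepping forward 3 times from 6664: 6664 → 6663 → 6666, then the target.

44444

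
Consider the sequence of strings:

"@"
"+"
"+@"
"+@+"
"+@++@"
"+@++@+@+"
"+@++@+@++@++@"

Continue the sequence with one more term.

+@++@+@++@++@+@++@+@+

From term 3 onward, concatenate the last term with the second-to-last: +·@ = +@, +@·+ = +@+, …
Continuing: +@++@+@++@++@ · +@++@+@+ gives term 8.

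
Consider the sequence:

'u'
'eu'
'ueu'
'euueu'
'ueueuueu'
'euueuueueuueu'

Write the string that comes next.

ueueuueueuueuueueuueu

From term 3 onward, concatenate the second-to-last term with the last: u·eu = ueu, eu·ueu = euueu, …
Continuing: ueueuueu · euueuueueuueu gives term 7.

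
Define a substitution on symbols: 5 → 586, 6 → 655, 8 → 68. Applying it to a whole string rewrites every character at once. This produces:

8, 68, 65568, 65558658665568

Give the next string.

φ(65558658665568) expands symbol-by-symbol to 655 586 586 586 68 655 586 68 655 655 586 586 655 68; joining the 14 pieces gives the next term.

655586586586686555866865565558658665568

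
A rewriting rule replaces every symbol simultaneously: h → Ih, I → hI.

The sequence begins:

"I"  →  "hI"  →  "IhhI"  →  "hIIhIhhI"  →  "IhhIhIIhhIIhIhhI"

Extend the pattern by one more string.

Rewriting the 16 symbols of IhhIhIIhhIIhIhhI one by one yields hI Ih Ih hI Ih hI hI Ih Ih hI hI Ih hI Ih Ih hI; concatenated:

hIIhIhhIIhhIhIIhIhhIhIIhhIIhIhhI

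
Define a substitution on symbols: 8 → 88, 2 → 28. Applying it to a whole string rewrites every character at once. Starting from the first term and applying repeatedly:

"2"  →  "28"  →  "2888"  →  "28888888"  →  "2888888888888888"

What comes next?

28888888888888888888888888888888

Replace each of the 16 characters of 2888888888888888 in place — 28 88 88 88 88 88 88 88 88 88 88 88 88 88 88 88 — and concatenate.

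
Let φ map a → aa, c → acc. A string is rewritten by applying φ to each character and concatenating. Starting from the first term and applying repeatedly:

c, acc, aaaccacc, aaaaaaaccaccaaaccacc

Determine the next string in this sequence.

aaaaaaaaaaaaaaaccaccaaaccaccaaaaaaaccaccaaaccacc

φ(aaaaaaaccaccaaaccacc) expands symbol-by-symbol to aa aa aa aa aa aa aa acc acc aa acc acc aa aa aa acc acc aa acc acc; joining the 20 pieces gives the next term.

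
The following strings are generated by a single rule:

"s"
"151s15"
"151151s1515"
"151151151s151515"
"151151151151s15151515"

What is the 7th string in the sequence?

s(k+1) = 151·s(k)·15, so each term gains 151 as a prefix and 15 as a suffix.
From 151151151151s15151515, 2 further steps: 151151151151s15151515 → 151151151151151s1515151515 → (answer).

151151151151151151s151515151515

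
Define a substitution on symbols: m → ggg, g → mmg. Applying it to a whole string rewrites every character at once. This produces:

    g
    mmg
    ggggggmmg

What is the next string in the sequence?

Expanding ggggggmmg: g→mmg, g→mmg, g→mmg, g→mmg, g→mmg, g→mmg, m→ggg, m→ggg, g→mmg. Concatenated: mmg mmg mmg mmg mmg mmg ggg ggg mmg.

mmgmmgmmgmmgmmgmmgggggggmmg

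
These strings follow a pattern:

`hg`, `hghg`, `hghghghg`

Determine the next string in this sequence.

Each string is two copies of the previous one concatenated.
So the next term is two copies of hghghghg.

hghghghghghghghg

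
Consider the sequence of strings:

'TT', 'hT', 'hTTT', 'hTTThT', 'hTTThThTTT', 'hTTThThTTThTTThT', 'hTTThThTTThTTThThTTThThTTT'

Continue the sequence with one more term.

Each term (from the third on) is the previous term followed by the one before it: term 3 = hT·TT = hTTT.
Continuing: hTTThThTTThTTThThTTThThTTT · hTTThThTTThTTThT gives term 8.

hTTThThTTThTTThThTTThThTTThTTThThTTThTTThT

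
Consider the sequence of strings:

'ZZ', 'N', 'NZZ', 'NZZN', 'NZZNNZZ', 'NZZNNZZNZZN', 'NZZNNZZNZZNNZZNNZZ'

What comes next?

Each term (from the third on) is the previous term followed by the one before it: term 3 = N·ZZ = NZZ.
The next term joins NZZNNZZNZZNNZZNNZZ and NZZNNZZNZZN.

NZZNNZZNZZNNZZNNZZNZZNNZZNZZN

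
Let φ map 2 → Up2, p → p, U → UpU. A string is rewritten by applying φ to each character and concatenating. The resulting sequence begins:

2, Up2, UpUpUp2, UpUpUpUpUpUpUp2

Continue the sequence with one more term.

Applying the rule to each of the 15 symbols of UpUpUpUpUpUpUp2 gives the pieces UpU p UpU p UpU p UpU p UpU p UpU p UpU p Up2, which concatenate to the answer.

UpUpUpUpUpUpUpUpUpUpUpUpUpUpUp2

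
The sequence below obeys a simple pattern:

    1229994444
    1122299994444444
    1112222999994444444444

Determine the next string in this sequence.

Each string has the form 1^{n} 2^{n+1} 9^{n+2} 4^{3n+1} (n = 1, 2, …).
Setting n = 4 gives 4, 5, 6, 13 characters in each block.

1111222229999994444444444444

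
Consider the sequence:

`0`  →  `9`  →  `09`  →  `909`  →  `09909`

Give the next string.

Each term (from the third on) is the two preceding terms concatenated in order: term 3 = 0·9 = 09.
Continuing: 909 · 09909 gives term 6.

90909909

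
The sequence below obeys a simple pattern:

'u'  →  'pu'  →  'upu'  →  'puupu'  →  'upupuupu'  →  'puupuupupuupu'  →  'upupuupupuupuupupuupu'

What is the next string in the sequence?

This is a Fibonacci-style word recurrence s(k) = s(k−2)·s(k−1): e.g. u·pu = upu.
The next term joins puupuupupuupu and upupuupupuupuupupuupu.

puupuupupuupuupupuupupuupuupupuupu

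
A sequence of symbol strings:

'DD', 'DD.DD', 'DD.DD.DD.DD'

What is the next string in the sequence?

DD.DD.DD.DD.DD.DD.DD.DD

Each string is two copies of the previous one joined by '.'.
So the next term is two copies of DD.DD.DD.DD with '.' between the halves.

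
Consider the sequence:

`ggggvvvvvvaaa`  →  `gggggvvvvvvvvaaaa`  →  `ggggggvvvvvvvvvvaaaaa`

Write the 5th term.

Term n consists of n+2 g's, followed by 2n+2 v's, followed by n+1 a's, where the shown terms are n = 2, 3, 4.
Setting n = 6 gives 8, 14, 7 characters in each block.

ggggggggvvvvvvvvvvvvvvaaaaaaa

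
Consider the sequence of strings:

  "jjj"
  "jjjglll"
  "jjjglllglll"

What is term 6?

The strings grow by a fixed suffix glll each time.
From jjjglllglll, 3 further steps: jjjglllglll → jjjglllglllglll → jjjglllglllglllglll → (answer).

jjjglllglllglllglllglll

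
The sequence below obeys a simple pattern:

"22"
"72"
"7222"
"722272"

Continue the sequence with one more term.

This is a Fibonacci-style word recurrence s(k) = s(k−1)·s(k−2): e.g. 72·22 = 7222.
So term 5 is 722272·7222.

7222727222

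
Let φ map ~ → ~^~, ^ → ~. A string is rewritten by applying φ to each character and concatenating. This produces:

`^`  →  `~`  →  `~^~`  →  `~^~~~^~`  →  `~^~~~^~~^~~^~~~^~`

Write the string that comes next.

~^~~~^~~^~~^~~~^~~^~~~^~~^~~~^~~^~~^~~~^~

Replace each of the 17 characters of ~^~~~^~~^~~^~~~^~ in place — ~^~ ~ ~^~ ~^~ ~^~ ~ ~^~ ~^~ ~ ~^~ ~^~ ~ ~^~ ~^~ ~^~ ~ ~^~ — and concatenate.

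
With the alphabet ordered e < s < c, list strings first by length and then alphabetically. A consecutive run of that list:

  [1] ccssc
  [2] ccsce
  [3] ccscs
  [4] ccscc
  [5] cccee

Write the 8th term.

cccse

Advancing 3 positions from cccee through cccee → ccces → cccec reaches term 8.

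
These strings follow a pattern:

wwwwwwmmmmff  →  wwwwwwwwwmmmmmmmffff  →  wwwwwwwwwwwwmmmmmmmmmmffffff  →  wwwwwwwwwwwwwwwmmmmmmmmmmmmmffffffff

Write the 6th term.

Reading off run lengths: w runs 6, 9, 12, 15; m runs 4, 7, 10, 13; f runs 2, 4, 6, 8 — each is linear in n, where the shown terms are n = 2, 3, 4, 5.
At n = 7 the blocks have lengths 21, 19, 12.

wwwwwwwwwwwwwwwwwwwwwmmmmmmmmmmmmmmmmmmmffffffffffff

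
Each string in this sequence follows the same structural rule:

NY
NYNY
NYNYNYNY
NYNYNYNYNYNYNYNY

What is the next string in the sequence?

NYNYNYNYNYNYNYNYNYNYNYNYNYNYNYNY

Every step duplicates the string.
One more doubling of NYNYNYNYNYNYNYNY gives the answer.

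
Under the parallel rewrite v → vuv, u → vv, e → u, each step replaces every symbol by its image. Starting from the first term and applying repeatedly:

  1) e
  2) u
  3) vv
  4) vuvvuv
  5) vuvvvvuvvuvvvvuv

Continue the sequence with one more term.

vuvvvvuvvuvvuvvuvvvvuvvuvvvvuvvuvvuvvuvvvvuv

φ(vuvvvvuvvuvvvvuv) expands symbol-by-symbol to vuv vv vuv vuv vuv vuv vv vuv vuv vv vuv vuv vuv vuv vv vuv; joining the 16 pieces gives the next term.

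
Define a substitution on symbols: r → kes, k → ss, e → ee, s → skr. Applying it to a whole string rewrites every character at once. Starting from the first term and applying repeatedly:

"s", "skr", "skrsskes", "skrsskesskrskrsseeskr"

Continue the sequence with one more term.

Applying the rule to each of the 21 symbols of skrsskesskrskrsseeskr gives the pieces skr ss kes skr skr ss ee skr skr ss kes skr ss kes skr skr ee ee skr ss kes, which concatenate to the answer.

skrsskesskrskrsseeskrskrsskesskrsskesskrskreeeeskrsskes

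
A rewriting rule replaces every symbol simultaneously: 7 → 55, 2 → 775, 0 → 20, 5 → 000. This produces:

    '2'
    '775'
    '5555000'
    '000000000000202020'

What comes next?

Rewriting the 18 symbols of 000000000000202020 one by one yields 20 20 20 20 20 20 20 20 20 20 20 20 775 20 775 20 775 20; concatenated:

202020202020202020202020775207752077520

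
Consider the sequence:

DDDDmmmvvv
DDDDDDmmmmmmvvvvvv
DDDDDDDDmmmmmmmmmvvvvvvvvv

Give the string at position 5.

Term n consists of 2n+2 D's, followed by 3n m's, followed by 3n v's (n = 1, 2, …).
At n = 5 the blocks have lengths 12, 15, 15.

DDDDDDDDDDDDmmmmmmmmmmmmmmmvvvvvvvvvvvvvvv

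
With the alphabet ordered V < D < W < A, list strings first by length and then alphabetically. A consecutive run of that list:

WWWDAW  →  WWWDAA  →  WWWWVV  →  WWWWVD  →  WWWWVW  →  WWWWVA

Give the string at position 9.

WWWWDW

Advancing 3 positions from WWWWVA through WWWWVA → WWWWDV → WWWWDD reaches term 9.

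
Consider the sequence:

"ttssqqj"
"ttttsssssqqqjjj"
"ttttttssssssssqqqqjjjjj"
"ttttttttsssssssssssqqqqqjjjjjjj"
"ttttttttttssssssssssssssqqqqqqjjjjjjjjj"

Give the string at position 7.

ttttttttttttttssssssssssssssssssssqqqqqqqqjjjjjjjjjjjjj

The n-th term is 2n t's then 3n-1 s's then n+1 q's then 2n-1 j's (n = 1, 2, …).
At n = 7 the blocks have lengths 14, 20, 8, 13.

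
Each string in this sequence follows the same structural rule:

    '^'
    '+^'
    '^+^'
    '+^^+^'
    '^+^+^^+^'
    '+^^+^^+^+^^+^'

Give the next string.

From term 3 onward, concatenate the second-to-last term with the last: ^·+^ = ^+^, +^·^+^ = +^^+^, …
So term 7 is ^+^+^^+^·+^^+^^+^+^^+^.

^+^+^^+^+^^+^^+^+^^+^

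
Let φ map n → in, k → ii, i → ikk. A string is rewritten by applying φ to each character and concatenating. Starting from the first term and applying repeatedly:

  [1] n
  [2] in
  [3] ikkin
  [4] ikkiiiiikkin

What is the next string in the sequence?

ikkiiiiikkikkikkikkikkiiiiikkin

Apply φ to ikkiiiiikkin symbol by symbol: i→ikk, k→ii, k→ii, i→ikk, i→ikk, i→ikk, i→ikk, i→ikk, k→ii, k→ii, i→ikk, n→in; joined: ikk ii ii ikk ikk ikk ikk ikk ii ii ikk in.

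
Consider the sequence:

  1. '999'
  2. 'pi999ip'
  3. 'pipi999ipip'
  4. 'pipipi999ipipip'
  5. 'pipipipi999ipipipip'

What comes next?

s(k+1) = pi·s(k)·ip, so each term gains pi as a prefix and ip as a suffix.
Applying this once more to pipipipi999ipipipip:

pipipipipi999ipipipipip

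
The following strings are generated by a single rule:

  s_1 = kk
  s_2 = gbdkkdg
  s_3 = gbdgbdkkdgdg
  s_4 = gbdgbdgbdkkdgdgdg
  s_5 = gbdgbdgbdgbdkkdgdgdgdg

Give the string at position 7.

s(k+1) = gbd·s(k)·dg, so each term gains gbd as a prefix and dg as a suffix.
From gbdgbdgbdgbdkkdgdgdgdg, 2 further steps: gbdgbdgbdgbdkkdgdgdgdg → gbdgbdgbdgbdgbdkkdgdgdgdgdg → (answer).

gbdgbdgbdgbdgbdgbdkkdgdgdgdgdgdg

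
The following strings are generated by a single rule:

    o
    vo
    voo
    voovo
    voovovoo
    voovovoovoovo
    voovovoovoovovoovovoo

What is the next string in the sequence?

Each term (from the third on) is the previous term followed by the one before it: term 3 = vo·o = voo.
The next term joins voovovoovoovovoovovoo and voovovoovoovo.

voovovoovoovovoovovoovoovovoovoovo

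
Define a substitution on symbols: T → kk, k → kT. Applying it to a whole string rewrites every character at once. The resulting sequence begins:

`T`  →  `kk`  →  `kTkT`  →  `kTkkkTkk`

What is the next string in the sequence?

kTkkkTkTkTkkkTkT

Rewriting each symbol of kTkkkTkk: k→kT, T→kk, k→kT, k→kT, k→kT, T→kk, k→kT, k→kT, which concatenates to kT kk kT kT kT kk kT kT.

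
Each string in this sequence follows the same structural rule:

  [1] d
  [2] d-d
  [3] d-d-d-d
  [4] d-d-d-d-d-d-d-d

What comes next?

Each string is two copies of the previous one joined by '-'.
Doubling d-d-d-d-d-d-d-d with '-' between the halves:

d-d-d-d-d-d-d-d-d-d-d-d-d-d-d-d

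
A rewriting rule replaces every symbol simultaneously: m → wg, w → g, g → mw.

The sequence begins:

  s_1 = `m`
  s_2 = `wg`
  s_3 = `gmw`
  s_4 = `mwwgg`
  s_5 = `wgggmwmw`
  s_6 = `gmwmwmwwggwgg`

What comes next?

Applying the rule to each of the 13 symbols of gmwmwmwwggwgg gives the pieces mw wg g wg g wg g g mw mw g mw mw, which concatenate to the answer.

mwwggwggwgggmwmwgmwmw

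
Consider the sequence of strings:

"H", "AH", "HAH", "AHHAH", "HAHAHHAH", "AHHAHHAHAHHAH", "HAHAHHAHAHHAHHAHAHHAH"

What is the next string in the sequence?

AHHAHHAHAHHAHHAHAHHAHAHHAHHAHAHHAH

This is a Fibonacci-style word recurrence s(k) = s(k−2)·s(k−1): e.g. H·AH = HAH.
So term 8 is AHHAHHAHAHHAH·HAHAHHAHAHHAHHAHAHHAH.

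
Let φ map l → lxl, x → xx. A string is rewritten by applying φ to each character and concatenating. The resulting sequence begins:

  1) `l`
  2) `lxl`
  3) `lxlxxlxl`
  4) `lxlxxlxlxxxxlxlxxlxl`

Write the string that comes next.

Rewriting the 20 symbols of lxlxxlxlxxxxlxlxxlxl one by one yields lxl xx lxl xx xx lxl xx lxl xx xx xx xx lxl xx lxl xx xx lxl xx lxl; concatenated:

lxlxxlxlxxxxlxlxxlxlxxxxxxxxlxlxxlxlxxxxlxlxxlxl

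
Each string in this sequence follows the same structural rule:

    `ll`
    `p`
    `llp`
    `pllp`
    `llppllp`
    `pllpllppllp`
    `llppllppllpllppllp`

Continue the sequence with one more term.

pllpllppllpllppllppllpllppllp

From term 3 onward, concatenate the second-to-last term with the last: ll·p = llp, p·llp = pllp, …
Continuing: pllpllppllp · llppllppllpllppllp gives term 8.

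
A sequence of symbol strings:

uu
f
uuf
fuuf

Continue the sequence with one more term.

uuffuuf

From term 3 onward, concatenate the second-to-last term with the last: uu·f = uuf, f·uuf = fuuf, …
The next term joins uuf and fuuf.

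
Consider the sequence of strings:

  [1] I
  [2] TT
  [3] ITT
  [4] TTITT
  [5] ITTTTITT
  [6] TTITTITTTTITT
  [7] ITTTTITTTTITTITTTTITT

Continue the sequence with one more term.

Each term (from the third on) is the two preceding terms concatenated in order: term 3 = I·TT = ITT.
The next term joins TTITTITTTTITT and ITTTTITTTTITTITTTTITT.

TTITTITTTTITTITTTTITTTTITTITTTTITT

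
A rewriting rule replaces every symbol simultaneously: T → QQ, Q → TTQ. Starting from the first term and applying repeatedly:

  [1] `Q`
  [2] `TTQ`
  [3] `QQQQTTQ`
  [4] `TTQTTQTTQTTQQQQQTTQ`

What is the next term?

QQQQTTQQQQQTTQQQQQTTQQQQQTTQTTQTTQTTQTTQQQQQTTQ

Applying the rule to each of the 19 symbols of TTQTTQTTQTTQQQQQTTQ gives the pieces QQ QQ TTQ QQ QQ TTQ QQ QQ TTQ QQ QQ TTQ TTQ TTQ TTQ TTQ QQ QQ TTQ, which concatenate to the answer.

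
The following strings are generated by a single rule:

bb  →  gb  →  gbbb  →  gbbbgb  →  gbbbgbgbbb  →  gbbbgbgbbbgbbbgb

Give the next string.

From term 3 onward, concatenate the last term with the second-to-last: gb·bb = gbbb, gbbb·gb = gbbbgb, …
So term 7 is gbbbgbgbbbgbbbgb·gbbbgbgbbb.

gbbbgbgbbbgbbbgbgbbbgbgbbb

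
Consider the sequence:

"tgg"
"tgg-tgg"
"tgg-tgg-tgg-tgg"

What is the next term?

s(k+1) = s(k)·-·s(k) — each term doubles the last with '-' between the halves.
One more doubling of tgg-tgg-tgg-tgg gives the answer.

tgg-tgg-tgg-tgg-tgg-tgg-tgg-tgg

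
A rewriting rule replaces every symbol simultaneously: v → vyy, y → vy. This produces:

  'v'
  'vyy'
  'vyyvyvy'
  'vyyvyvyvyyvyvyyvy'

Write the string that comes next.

vyyvyvyvyyvyvyyvyvyyvyvyvyyvyvyyvyvyvyyvy

Applying the rule to each of the 17 symbols of vyyvyvyvyyvyvyyvy gives the pieces vyy vy vy vyy vy vyy vy vyy vy vy vyy vy vyy vy vy vyy vy, which concatenate to the answer.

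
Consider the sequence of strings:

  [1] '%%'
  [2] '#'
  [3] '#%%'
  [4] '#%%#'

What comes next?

From term 3 onward, concatenate the last term with the second-to-last: #·%% = #%%, #%%·# = #%%#, …
So term 5 is #%%#·#%%.

#%%##%%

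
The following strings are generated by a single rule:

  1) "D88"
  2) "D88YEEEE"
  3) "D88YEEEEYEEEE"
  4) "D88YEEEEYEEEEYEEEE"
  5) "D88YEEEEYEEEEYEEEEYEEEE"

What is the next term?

D88YEEEEYEEEEYEEEEYEEEEYEEEE

The strings grow by a fixed suffix YEEEE each time.
So the next term is D88YEEEEYEEEEYEEEEYEEEE·YEEEE.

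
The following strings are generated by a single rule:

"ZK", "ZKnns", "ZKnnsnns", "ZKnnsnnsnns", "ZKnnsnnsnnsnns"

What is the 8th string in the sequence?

Each term is the previous one with nns appended.
From ZKnnsnnsnnsnns, 3 further steps: ZKnnsnnsnnsnns → ZKnnsnnsnnsnnsnns → ZKnnsnnsnnsnnsnnsnns → (answer).

ZKnnsnnsnnsnnsnnsnnsnns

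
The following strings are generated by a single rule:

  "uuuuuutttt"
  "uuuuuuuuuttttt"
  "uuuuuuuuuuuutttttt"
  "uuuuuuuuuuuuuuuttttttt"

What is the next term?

uuuuuuuuuuuuuuuuuutttttttt

Reading off run lengths: u runs 6, 9, 12, 15; t runs 4, 5, 6, 7 — each is linear in n, where the shown terms are n = 2, 3, 4, 5.
Setting n = 6 gives 18, 8 characters in each block.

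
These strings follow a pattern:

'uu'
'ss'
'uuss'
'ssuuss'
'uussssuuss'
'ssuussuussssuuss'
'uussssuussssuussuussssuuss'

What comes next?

From term 3 onward, concatenate the second-to-last term with the last: uu·ss = uuss, ss·uuss = ssuuss, …
The next term joins ssuussuussssuuss and uussssuussssuussuussssuuss.

ssuussuussssuussuussssuussssuussuussssuuss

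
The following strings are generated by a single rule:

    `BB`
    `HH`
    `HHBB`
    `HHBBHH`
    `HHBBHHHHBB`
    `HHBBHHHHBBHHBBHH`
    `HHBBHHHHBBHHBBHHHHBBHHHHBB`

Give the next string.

From term 3 onward, concatenate the last term with the second-to-last: HH·BB = HHBB, HHBB·HH = HHBBHH, …
So term 8 is HHBBHHHHBBHHBBHHHHBBHHHHBB·HHBBHHHHBBHHBBHH.

HHBBHHHHBBHHBBHHHHBBHHHHBBHHBBHHHHBBHHBBHH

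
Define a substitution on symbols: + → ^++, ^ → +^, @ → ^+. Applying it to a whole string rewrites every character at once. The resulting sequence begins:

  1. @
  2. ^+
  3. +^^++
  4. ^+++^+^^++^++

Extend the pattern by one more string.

Replace each of the 13 characters of ^+++^+^^++^++ in place — +^ ^++ ^++ ^++ +^ ^++ +^ +^ ^++ ^++ +^ ^++ ^++ — and concatenate.

+^^++^++^+++^^+++^+^^++^+++^^++^++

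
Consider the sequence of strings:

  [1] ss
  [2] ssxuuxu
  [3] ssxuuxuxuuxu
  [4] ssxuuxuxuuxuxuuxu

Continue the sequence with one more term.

ssxuuxuxuuxuxuuxuxuuxu

The strings grow by a fixed suffix xuuxu each time.
So the next term is ssxuuxuxuuxuxuuxu·xuuxu.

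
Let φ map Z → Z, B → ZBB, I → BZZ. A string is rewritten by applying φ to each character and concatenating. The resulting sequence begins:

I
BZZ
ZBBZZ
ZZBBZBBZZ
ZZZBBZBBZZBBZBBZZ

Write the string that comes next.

ZZZZBBZBBZZBBZBBZZZBBZBBZZBBZBBZZ

Replace each of the 17 characters of ZZZBBZBBZZBBZBBZZ in place — Z Z Z ZBB ZBB Z ZBB ZBB Z Z ZBB ZBB Z ZBB ZBB Z Z — and concatenate.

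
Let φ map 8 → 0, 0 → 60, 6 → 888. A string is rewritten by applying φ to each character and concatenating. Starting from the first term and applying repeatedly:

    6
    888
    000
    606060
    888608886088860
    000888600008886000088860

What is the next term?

Replace each of the 24 characters of 000888600008886000088860 in place — 60 60 60 0 0 0 888 60 60 60 60 0 0 0 888 60 60 60 60 0 0 0 888 60 — and concatenate.

606060000888606060600008886060606000088860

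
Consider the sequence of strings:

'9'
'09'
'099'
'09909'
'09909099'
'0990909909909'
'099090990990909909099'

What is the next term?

0990909909909099090990990909909909

This is a Fibonacci-style word recurrence s(k) = s(k−1)·s(k−2): e.g. 09·9 = 099.
The next term joins 099090990990909909099 and 0990909909909.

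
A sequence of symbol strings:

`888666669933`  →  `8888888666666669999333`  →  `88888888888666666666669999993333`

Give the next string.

Each string has the form 8^{4n-1} 6^{3n+2} 9^{2n} 3^{n+1} (n = 1, 2, …).
At n = 4 the blocks have lengths 15, 14, 8, 5.

888888888888888666666666666669999999933333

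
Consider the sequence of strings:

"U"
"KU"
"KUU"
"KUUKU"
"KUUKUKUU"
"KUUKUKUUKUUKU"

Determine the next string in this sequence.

From term 3 onward, concatenate the last term with the second-to-last: KU·U = KUU, KUU·KU = KUUKU, …
The next term joins KUUKUKUUKUUKU and KUUKUKUU.

KUUKUKUUKUUKUKUUKUKUU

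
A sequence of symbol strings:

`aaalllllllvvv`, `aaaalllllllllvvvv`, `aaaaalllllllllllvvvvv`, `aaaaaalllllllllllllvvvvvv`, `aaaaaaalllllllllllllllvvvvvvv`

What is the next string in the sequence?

aaaaaaaalllllllllllllllllvvvvvvvv

Each string has the form a^{n+1} l^{2n+3} v^{n+1}, where the shown terms are n = 2, 3, 4, 5, 6.
Setting n = 7 gives 8, 17, 8 characters in each block.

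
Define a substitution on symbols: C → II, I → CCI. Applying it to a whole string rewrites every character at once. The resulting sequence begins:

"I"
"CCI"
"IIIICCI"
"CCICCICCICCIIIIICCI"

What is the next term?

IIIICCIIIIICCIIIIICCIIIIICCICCICCICCICCIIIIICCI

Replace each of the 19 characters of CCICCICCICCIIIIICCI in place — II II CCI II II CCI II II CCI II II CCI CCI CCI CCI CCI II II CCI — and concatenate.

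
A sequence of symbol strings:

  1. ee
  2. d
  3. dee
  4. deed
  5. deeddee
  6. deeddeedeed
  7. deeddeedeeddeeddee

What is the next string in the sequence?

This is a Fibonacci-style word recurrence s(k) = s(k−1)·s(k−2): e.g. d·ee = dee.
The next term joins deeddeedeeddeeddee and deeddeedeed.

deeddeedeeddeeddeedeeddeedeed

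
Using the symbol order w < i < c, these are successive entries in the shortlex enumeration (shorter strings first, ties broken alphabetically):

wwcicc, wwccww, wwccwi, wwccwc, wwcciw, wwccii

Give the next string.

wwccic

Find the rightmost character of wwccii below c, bump it to the next letter, and reset everything to its right to w.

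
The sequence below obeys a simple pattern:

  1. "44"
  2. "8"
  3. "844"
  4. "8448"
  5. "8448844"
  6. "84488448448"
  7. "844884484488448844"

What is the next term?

84488448448844884484488448448

From term 3 onward, concatenate the last term with the second-to-last: 8·44 = 844, 844·8 = 8448, …
Continuing: 844884484488448844 · 84488448448 gives term 8.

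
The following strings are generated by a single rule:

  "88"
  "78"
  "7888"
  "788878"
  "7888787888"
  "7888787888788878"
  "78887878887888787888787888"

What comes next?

788878788878887878887878887888787888788878

Each term (from the third on) is the previous term followed by the one before it: term 3 = 78·88 = 7888.
The next term joins 78887878887888787888787888 and 7888787888788878.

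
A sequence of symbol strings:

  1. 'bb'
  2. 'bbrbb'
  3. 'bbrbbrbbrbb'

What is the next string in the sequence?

Each string is two copies of the previous one joined by 'r'.
One more doubling of bbrbbrbbrbb gives the answer.

bbrbbrbbrbbrbbrbbrbbrbb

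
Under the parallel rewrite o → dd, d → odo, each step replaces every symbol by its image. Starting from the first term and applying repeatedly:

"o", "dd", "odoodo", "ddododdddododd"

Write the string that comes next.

Rewriting the 14 symbols of ddododdddododd one by one yields odo odo dd odo dd odo odo odo odo dd odo dd odo odo; concatenated:

odoododdododdodoodoodoododdododdodoodo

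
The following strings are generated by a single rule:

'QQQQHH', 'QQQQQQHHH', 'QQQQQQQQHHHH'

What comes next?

QQQQQQQQQQHHHHH

Term n consists of 2n Q's, followed by n H's, where the shown terms are n = 2, 3, 4.
At n = 5 the blocks have lengths 10, 5.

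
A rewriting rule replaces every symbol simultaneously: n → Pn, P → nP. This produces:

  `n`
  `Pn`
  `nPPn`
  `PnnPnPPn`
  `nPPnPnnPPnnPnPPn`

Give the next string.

PnnPnPPnnPPnPnnPnPPnPnnPPnnPnPPn

φ(nPPnPnnPPnnPnPPn) expands symbol-by-symbol to Pn nP nP Pn nP Pn Pn nP nP Pn Pn nP Pn nP nP Pn; joining the 16 pieces gives the next term.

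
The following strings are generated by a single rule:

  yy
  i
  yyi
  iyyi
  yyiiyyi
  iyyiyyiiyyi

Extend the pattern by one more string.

yyiiyyiiyyiyyiiyyi

This is a Fibonacci-style word recurrence s(k) = s(k−2)·s(k−1): e.g. yy·i = yyi.
Continuing: yyiiyyi · iyyiyyiiyyi gives term 7.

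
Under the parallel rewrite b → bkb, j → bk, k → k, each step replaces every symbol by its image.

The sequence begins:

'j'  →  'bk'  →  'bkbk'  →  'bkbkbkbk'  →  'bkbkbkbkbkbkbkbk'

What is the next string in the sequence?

Rewriting the 16 symbols of bkbkbkbkbkbkbkbk one by one yields bkb k bkb k bkb k bkb k bkb k bkb k bkb k bkb k; concatenated:

bkbkbkbkbkbkbkbkbkbkbkbkbkbkbkbk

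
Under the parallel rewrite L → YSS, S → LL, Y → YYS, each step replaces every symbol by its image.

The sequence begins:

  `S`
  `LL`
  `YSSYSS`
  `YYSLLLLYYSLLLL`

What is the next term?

YYSYYSLLYSSYSSYSSYSSYYSYYSLLYSSYSSYSSYSS

Replace each of the 14 characters of YYSLLLLYYSLLLL in place — YYS YYS LL YSS YSS YSS YSS YYS YYS LL YSS YSS YSS YSS — and concatenate.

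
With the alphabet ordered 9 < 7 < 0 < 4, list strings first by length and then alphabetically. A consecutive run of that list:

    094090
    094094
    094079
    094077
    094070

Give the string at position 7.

Stepping forward 2 times from 094070: 094070 → 094074, then the target.

094009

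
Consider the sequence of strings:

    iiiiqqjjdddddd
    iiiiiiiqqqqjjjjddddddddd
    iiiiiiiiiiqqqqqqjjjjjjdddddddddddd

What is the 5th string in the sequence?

iiiiiiiiiiiiiiiiqqqqqqqqqqjjjjjjjjjjdddddddddddddddddd

Term n consists of 3n+1 i's, followed by 2n q's, followed by 2n j's, followed by 3n+3 d's (n = 1, 2, …).
Setting n = 5 gives 16, 10, 10, 18 characters in each block.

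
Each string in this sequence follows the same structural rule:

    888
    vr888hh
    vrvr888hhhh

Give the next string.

Every step adds vr to the front and hh to the end of the previous string.
So the next term is vr·vrvr888hhhh·hh.

vrvrvr888hhhhhh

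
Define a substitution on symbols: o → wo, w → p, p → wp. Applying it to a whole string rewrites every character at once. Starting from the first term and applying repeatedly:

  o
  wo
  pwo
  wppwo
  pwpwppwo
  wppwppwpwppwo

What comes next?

pwpwppwpwppwppwpwppwo

φ(wppwppwpwppwo) expands symbol-by-symbol to p wp wp p wp wp p wp p wp wp p wo; joining the 13 pieces gives the next term.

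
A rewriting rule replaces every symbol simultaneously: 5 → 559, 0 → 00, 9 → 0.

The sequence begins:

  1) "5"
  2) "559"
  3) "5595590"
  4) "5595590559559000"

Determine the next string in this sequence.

φ(5595590559559000) expands symbol-by-symbol to 559 559 0 559 559 0 00 559 559 0 559 559 0 00 00 00; joining the 16 pieces gives the next term.

559559055955900055955905595590000000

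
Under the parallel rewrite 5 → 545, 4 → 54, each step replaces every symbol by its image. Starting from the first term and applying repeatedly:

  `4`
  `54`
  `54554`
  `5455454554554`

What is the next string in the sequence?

5455454554554545545455455454554554

Applying the rule to each of the 13 symbols of 5455454554554 gives the pieces 545 54 545 545 54 545 54 545 545 54 545 545 54, which concatenate to the answer.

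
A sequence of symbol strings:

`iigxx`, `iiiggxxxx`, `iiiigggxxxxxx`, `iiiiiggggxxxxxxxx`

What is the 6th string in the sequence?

Term n consists of n+1 i's, followed by n g's, followed by 2n x's (n = 1, 2, …).
For term 6, n = 6, so the run lengths are 7, 6, 12.

iiiiiiiggggggxxxxxxxxxxxx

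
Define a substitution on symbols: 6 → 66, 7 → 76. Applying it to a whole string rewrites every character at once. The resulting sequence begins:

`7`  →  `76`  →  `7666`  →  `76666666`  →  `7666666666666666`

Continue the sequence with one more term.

76666666666666666666666666666666

φ(7666666666666666) expands symbol-by-symbol to 76 66 66 66 66 66 66 66 66 66 66 66 66 66 66 66; joining the 16 pieces gives the next term.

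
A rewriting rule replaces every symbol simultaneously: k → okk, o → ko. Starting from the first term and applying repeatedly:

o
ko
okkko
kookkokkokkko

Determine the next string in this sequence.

okkkokookkokkkookkokkkookkokkokkko

Replace each of the 13 characters of kookkokkokkko in place — okk ko ko okk okk ko okk okk ko okk okk okk ko — and concatenate.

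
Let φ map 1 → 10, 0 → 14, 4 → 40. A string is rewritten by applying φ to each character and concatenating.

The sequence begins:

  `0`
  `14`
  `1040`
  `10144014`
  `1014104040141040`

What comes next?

Rewriting the 16 symbols of 1014104040141040 one by one yields 10 14 10 40 10 14 40 14 40 14 10 40 10 14 40 14; concatenated:

10141040101440144014104010144014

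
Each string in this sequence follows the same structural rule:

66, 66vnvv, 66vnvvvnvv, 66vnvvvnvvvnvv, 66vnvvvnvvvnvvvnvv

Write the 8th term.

Every step adds vnvv to the end: s(k+1) = s(k)·vnvv.
From 66vnvvvnvvvnvvvnvv, 3 further steps: 66vnvvvnvvvnvvvnvv → 66vnvvvnvvvnvvvnvvvnvv → 66vnvvvnvvvnvvvnvvvnvvvnvv → (answer).

66vnvvvnvvvnvvvnvvvnvvvnvvvnvv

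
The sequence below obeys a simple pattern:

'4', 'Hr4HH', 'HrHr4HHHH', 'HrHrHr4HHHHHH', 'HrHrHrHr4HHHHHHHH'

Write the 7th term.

Every step adds Hr to the front and HH to the end of the previous string.
From HrHrHrHr4HHHHHHHH, 2 further steps: HrHrHrHr4HHHHHHHH → HrHrHrHrHr4HHHHHHHHHH → (answer).

HrHrHrHrHrHr4HHHHHHHHHHHH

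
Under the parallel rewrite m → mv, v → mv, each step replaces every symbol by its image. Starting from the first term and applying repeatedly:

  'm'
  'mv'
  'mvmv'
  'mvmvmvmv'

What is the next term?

mvmvmvmvmvmvmvmv

Apply φ to mvmvmvmv symbol by symbol: m→mv, v→mv, m→mv, v→mv, m→mv, v→mv, m→mv, v→mv; joined: mv mv mv mv mv mv mv mv.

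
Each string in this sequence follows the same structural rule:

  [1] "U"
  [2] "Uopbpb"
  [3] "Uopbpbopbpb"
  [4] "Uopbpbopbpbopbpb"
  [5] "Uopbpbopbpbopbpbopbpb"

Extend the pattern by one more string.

The strings grow by a fixed suffix opbpb each time.
Applying this once more to Uopbpbopbpbopbpbopbpb:

Uopbpbopbpbopbpbopbpbopbpb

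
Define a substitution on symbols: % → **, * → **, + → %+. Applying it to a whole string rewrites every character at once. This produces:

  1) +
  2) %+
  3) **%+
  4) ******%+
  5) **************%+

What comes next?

******************************%+

Applying the rule to each of the 16 symbols of **************%+ gives the pieces ** ** ** ** ** ** ** ** ** ** ** ** ** ** ** %+, which concatenate to the answer.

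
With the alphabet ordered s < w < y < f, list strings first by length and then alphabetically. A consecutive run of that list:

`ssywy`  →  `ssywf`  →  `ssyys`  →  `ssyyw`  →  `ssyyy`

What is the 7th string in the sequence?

Continuing the enumeration 2 steps past ssyyy: ssyyy → ssyyf → (answer).

ssyfs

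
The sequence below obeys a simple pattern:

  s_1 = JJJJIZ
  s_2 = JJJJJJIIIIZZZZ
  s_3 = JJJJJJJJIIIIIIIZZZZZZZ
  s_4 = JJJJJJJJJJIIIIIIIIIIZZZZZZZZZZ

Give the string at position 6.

JJJJJJJJJJJJJJIIIIIIIIIIIIIIIIZZZZZZZZZZZZZZZZ

The n-th term is 2n+2 J's then 3n-2 I's then 3n-2 Z's (n = 1, 2, …).
For term 6, n = 6, so the run lengths are 14, 16, 16.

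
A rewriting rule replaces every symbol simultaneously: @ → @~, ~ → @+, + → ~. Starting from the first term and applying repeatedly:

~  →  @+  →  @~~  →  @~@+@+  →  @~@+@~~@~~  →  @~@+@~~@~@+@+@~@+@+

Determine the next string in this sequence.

Applying the rule to each of the 19 symbols of @~@+@~~@~@+@+@~@+@+ gives the pieces @~ @+ @~ ~ @~ @+ @+ @~ @+ @~ ~ @~ ~ @~ @+ @~ ~ @~ ~, which concatenate to the answer.

@~@+@~~@~@+@+@~@+@~~@~~@~@+@~~@~~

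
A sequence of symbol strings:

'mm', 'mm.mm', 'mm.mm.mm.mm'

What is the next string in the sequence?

mm.mm.mm.mm.mm.mm.mm.mm

s(k+1) = s(k)·.·s(k) — each term doubles the last with '.' between the halves.
So the next term is two copies of mm.mm.mm.mm with '.' between the halves.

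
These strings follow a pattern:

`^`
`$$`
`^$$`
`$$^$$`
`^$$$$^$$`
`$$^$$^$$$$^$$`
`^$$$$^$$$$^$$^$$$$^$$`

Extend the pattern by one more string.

$$^$$^$$$$^$$^$$$$^$$$$^$$^$$$$^$$

Each term (from the third on) is the two preceding terms concatenated in order: term 3 = ^·$$ = ^$$.
The next term joins $$^$$^$$$$^$$ and ^$$$$^$$$$^$$^$$$$^$$.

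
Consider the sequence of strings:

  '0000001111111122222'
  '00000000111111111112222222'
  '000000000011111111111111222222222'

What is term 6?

000000000000000011111111111111111111111222222222222222

Reading off run lengths: 0 runs 6, 8, 10; 1 runs 8, 11, 14; 2 runs 5, 7, 9 — each is linear in n, where the shown terms are n = 2, 3, 4.
For term 6, n = 7, so the run lengths are 16, 23, 15.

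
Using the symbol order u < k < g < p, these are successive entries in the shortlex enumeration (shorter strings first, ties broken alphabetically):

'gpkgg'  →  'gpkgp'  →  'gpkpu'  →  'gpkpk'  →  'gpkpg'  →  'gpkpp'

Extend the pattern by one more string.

gpguu

Treat gpkpp as a base-4 numeral over the given alphabet and add one, carrying through any trailing p's.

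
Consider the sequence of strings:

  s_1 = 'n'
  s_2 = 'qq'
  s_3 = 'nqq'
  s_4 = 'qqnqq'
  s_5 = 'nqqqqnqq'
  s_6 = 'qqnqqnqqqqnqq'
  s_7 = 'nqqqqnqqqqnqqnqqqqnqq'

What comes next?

This is a Fibonacci-style word recurrence s(k) = s(k−2)·s(k−1): e.g. n·qq = nqq.
Continuing: qqnqqnqqqqnqq · nqqqqnqqqqnqqnqqqqnqq gives term 8.

qqnqqnqqqqnqqnqqqqnqqqqnqqnqqqqnqq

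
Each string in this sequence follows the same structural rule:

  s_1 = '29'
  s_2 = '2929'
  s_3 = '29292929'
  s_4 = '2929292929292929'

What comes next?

29292929292929292929292929292929

s(k+1) = s(k)·s(k) — each term doubles the last.
So the next term is two copies of 2929292929292929.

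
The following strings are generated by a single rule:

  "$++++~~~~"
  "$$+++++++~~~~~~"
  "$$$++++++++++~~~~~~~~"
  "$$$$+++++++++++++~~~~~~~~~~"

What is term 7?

$$$$$$$++++++++++++++++++++++~~~~~~~~~~~~~~~~

The n-th term is n $'s then 3n+1 +'s then 2n+2 ~'s (n = 1, 2, …).
Setting n = 7 gives 7, 22, 16 characters in each block.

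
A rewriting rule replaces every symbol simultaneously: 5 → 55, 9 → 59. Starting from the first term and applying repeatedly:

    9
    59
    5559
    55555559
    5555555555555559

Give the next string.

Rewriting the 16 symbols of 5555555555555559 one by one yields 55 55 55 55 55 55 55 55 55 55 55 55 55 55 55 59; concatenated:

55555555555555555555555555555559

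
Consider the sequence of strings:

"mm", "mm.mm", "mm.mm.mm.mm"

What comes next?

Each string is two copies of the previous one joined by '.'.
Doubling mm.mm.mm.mm with '.' between the halves:

mm.mm.mm.mm.mm.mm.mm.mm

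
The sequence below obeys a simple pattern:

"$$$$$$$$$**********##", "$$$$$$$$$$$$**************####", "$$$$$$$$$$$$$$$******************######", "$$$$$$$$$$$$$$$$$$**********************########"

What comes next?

Reading off run lengths: $ runs 9, 12, 15, 18; * runs 10, 14, 18, 22; # runs 2, 4, 6, 8 — each is linear in n, where the shown terms are n = 2, 3, 4, 5.
Setting n = 6 gives 21, 26, 10 characters in each block.

$$$$$$$$$$$$$$$$$$$$$**************************##########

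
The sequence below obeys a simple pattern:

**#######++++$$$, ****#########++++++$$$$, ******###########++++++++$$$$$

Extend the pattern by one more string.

The n-th term is 2n-2 *'s then 2n+3 #'s then 2n +'s then n+1 $'s, where the shown terms are n = 2, 3, 4.
At n = 5 the blocks have lengths 8, 13, 10, 6.

********#############++++++++++$$$$$$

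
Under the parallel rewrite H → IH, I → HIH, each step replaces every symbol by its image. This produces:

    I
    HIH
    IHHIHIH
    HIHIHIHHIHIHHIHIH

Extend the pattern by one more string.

IHHIHIHHIHIHHIHIHIHHIHIHHIHIHIHHIHIHHIHIH

φ(HIHIHIHHIHIHHIHIH) expands symbol-by-symbol to IH HIH IH HIH IH HIH IH IH HIH IH HIH IH IH HIH IH HIH IH; joining the 17 pieces gives the next term.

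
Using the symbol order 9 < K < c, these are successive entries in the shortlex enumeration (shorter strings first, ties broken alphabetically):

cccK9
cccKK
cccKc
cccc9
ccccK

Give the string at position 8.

Continuing the enumeration 3 steps past ccccK: ccccK → ccccc → 999999 → (answer).

99999K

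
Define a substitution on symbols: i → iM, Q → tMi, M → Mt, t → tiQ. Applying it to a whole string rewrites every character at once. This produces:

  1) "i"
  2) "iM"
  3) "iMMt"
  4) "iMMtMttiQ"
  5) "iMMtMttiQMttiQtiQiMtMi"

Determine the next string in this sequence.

iMMtMttiQMttiQtiQiMtMiMttiQtiQiMtMitiQiMtMiiMMttiQMtiM

Applying the rule to each of the 22 symbols of iMMtMttiQMttiQtiQiMtMi gives the pieces iM Mt Mt tiQ Mt tiQ tiQ iM tMi Mt tiQ tiQ iM tMi tiQ iM tMi iM Mt tiQ Mt iM, which concatenate to the answer.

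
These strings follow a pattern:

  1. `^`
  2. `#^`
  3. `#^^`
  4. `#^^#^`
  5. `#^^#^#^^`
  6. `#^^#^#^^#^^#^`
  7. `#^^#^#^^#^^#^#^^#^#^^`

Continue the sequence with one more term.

From term 3 onward, concatenate the last term with the second-to-last: #^·^ = #^^, #^^·#^ = #^^#^, …
So term 8 is #^^#^#^^#^^#^#^^#^#^^·#^^#^#^^#^^#^.

#^^#^#^^#^^#^#^^#^#^^#^^#^#^^#^^#^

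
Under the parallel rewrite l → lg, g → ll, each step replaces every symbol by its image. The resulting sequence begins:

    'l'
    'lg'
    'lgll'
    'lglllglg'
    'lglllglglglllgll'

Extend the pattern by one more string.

Rewriting the 16 symbols of lglllglglglllgll one by one yields lg ll lg lg lg ll lg ll lg ll lg lg lg ll lg lg; concatenated:

lglllglglglllglllglllglglglllglg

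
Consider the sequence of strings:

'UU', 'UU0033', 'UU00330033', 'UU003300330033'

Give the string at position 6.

UU00330033003300330033

Every step adds 0033 to the end: s(k+1) = s(k)·0033.
From UU003300330033, 2 further steps: UU003300330033 → UU0033003300330033 → (answer).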